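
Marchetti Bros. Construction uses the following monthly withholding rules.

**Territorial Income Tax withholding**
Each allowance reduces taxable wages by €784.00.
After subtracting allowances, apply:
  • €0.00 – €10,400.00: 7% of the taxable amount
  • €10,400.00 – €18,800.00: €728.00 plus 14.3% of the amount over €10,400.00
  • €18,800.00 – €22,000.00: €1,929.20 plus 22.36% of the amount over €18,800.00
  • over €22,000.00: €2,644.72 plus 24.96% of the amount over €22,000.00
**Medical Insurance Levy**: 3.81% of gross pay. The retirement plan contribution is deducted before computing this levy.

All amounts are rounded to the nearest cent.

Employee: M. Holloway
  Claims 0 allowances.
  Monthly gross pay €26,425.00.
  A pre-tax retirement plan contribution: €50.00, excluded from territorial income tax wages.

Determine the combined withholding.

€4,741.61

Territorial Income Tax: taxable = €26,425.00 − €50.00 = €26,375.00
  €2,644.72 + 24.96% × (€26,375.00 − €22,000.00) = €2,644.72 + 24.96% × €4,375.00 = €3,736.72
Medical Insurance Levy: 3.81% × €26,375.00 = €1,004.89
Total: €3,736.72 + €1,004.89 = €4,741.61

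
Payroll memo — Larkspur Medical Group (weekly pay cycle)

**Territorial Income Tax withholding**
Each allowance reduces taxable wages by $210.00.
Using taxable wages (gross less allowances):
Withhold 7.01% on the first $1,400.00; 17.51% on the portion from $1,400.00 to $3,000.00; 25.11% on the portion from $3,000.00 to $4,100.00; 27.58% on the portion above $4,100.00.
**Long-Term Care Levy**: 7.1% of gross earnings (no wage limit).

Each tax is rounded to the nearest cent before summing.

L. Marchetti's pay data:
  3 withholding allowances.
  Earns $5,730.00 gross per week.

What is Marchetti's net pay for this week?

$4,392.86

Territorial Income Tax: taxable = $5,730.00 − 3×$210.00 = $5,100.00
  $654.51 + 27.58% × ($5,100.00 − $4,100.00) = $654.51 + 27.58% × $1,000.00 = $930.31
Long-Term Care Levy: 7.1% × $5,730.00 = $406.83
Total withheld: $930.31 + $406.83 = $1,337.14
Net pay: $5,730.00 − $1,337.14 = $4,392.86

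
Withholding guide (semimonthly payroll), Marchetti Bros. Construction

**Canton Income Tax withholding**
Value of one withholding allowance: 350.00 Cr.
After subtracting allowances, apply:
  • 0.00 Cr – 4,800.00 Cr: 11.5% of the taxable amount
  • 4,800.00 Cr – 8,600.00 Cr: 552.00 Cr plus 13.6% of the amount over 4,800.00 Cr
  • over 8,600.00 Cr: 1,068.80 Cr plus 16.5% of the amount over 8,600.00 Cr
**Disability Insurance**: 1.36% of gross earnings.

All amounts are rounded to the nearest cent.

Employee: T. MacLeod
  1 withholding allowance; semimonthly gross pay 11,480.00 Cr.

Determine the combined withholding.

1,642.38 Cr

Canton Income Tax: taxable = 11,480.00 Cr − 1×350.00 Cr = 11,130.00 Cr
  1,068.80 Cr + 16.5% × (11,130.00 Cr − 8,600.00 Cr) = 1,068.80 Cr + 16.5% × 2,530.00 Cr = 1,486.25 Cr
Disability Insurance: 1.36% × 11,480.00 Cr = 156.13 Cr
Total: 1,486.25 Cr + 156.13 Cr = 1,642.38 Cr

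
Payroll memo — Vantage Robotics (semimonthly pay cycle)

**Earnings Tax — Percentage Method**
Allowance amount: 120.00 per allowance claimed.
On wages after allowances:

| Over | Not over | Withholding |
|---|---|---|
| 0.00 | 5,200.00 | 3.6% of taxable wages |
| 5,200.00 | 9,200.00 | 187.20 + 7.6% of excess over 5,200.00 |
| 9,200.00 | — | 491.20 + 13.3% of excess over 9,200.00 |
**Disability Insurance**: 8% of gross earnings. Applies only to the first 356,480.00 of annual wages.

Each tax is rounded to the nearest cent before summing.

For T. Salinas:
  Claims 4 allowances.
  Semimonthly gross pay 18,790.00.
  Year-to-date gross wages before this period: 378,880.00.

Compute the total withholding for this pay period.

1,702.83

Earnings Tax: taxable = 18,790.00 − 4×120.00 = 18,310.00
  491.20 + 13.3% × (18,310.00 − 9,200.00) = 491.20 + 13.3% × 9,110.00 = 1,702.83
Disability Insurance: YTD 378,880.00 ≥ cap 356,480.00 → 0.00
Total: 1,702.83 + 0.00 = 1,702.83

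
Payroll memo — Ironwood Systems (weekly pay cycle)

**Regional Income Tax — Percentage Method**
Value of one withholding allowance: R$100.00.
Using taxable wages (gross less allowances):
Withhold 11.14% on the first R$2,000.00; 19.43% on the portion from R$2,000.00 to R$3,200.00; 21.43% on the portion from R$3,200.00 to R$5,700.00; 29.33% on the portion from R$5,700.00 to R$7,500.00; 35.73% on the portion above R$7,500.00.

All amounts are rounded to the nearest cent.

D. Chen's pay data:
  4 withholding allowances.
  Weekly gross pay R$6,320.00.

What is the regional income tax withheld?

Regional Income Tax: taxable = R$6,320.00 − 4×R$100.00 = R$5,920.00
  R$991.71 + 29.33% × (R$5,920.00 − R$5,700.00) = R$991.71 + 29.33% × R$220.00 = R$1,056.24

R$1,056.24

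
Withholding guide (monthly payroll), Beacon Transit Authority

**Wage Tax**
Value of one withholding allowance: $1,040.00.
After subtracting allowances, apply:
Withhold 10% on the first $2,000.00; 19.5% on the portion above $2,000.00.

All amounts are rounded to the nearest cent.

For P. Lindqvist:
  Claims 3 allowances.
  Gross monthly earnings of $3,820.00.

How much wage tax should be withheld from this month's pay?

$70.00

Wage Tax: taxable = $3,820.00 − 3×$1,040.00 = $700.00
  10% × $700.00 = $70.00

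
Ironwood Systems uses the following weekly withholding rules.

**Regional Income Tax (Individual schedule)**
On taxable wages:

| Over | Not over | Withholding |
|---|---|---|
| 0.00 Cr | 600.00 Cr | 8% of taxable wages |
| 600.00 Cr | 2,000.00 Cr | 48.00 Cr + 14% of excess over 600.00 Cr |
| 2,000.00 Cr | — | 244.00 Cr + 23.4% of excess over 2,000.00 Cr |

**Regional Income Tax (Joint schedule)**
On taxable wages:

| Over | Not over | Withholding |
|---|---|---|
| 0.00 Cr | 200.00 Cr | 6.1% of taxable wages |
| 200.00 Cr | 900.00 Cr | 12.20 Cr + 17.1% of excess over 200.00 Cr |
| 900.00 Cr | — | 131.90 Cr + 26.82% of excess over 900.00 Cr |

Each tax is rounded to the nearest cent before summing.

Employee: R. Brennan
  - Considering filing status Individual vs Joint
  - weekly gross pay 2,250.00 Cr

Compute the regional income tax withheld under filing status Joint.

Regional Income Tax (Joint): taxable = 2,250.00 Cr
  131.90 Cr + 26.82% × (2,250.00 Cr − 900.00 Cr) = 131.90 Cr + 26.82% × 1,350.00 Cr = 493.97 Cr

493.97 Cr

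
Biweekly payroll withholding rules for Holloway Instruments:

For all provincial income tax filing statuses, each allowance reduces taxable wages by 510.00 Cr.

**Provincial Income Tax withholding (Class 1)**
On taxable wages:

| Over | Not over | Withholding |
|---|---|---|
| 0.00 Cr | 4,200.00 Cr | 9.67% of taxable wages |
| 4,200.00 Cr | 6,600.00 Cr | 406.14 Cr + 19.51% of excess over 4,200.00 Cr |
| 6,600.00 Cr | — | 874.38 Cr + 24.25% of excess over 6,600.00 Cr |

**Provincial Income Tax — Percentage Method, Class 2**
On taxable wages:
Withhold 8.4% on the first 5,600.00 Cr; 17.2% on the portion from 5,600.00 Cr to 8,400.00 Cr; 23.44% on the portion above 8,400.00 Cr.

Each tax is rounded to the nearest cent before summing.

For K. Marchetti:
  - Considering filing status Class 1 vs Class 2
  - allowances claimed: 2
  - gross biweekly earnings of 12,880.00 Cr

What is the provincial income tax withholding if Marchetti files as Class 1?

2,149.93 Cr

Provincial Income Tax (Class 1): taxable = 12,880.00 Cr − 2×510.00 Cr = 11,860.00 Cr
  874.38 Cr + 24.25% × (11,860.00 Cr − 6,600.00 Cr) = 874.38 Cr + 24.25% × 5,260.00 Cr = 2,149.93 Cr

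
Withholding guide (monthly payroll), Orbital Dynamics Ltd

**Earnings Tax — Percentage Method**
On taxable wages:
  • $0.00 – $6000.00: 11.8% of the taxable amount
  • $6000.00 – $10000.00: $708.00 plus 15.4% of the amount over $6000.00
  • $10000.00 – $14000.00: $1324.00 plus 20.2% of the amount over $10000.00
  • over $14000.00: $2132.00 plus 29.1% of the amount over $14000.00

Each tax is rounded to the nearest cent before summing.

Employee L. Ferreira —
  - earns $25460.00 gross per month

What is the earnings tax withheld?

$5466.86

Earnings Tax: taxable = $25460.00
  $2132.00 + 29.1% × ($25460.00 − $14000.00) = $2132.00 + 29.1% × $11460.00 = $5466.86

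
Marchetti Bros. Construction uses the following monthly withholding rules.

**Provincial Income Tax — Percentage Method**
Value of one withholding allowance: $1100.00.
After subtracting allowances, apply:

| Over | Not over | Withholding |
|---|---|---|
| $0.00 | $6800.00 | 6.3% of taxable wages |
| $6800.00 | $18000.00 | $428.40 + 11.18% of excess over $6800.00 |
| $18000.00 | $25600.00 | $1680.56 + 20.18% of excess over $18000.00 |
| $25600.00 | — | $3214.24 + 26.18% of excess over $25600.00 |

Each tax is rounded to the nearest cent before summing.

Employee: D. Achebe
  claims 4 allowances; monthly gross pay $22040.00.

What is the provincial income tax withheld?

$1640.31

Provincial Income Tax: taxable = $22040.00 − 4×$1100.00 = $17640.00
  $428.40 + 11.18% × ($17640.00 − $6800.00) = $428.40 + 11.18% × $10840.00 = $1640.31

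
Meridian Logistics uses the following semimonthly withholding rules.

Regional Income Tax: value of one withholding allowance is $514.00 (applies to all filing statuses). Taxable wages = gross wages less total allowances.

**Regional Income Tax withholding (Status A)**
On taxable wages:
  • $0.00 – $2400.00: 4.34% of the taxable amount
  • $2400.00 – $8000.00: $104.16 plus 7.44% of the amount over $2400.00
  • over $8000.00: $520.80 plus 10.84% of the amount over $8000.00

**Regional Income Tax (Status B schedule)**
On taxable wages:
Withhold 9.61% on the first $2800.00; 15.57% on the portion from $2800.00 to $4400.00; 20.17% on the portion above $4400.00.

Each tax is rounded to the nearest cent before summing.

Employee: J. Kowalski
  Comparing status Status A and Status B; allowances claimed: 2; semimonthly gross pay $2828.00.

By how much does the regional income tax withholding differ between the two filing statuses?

Regional Income Tax (Status A): taxable = $2828.00 − 2×$514.00 = $1800.00
  4.34% × $1800.00 = $78.12
Regional Income Tax (Status B): taxable = $2828.00 − 2×$514.00 = $1800.00
  9.61% × $1800.00 = $172.98
Difference: |$78.12 − $172.98| = $94.86 (higher under Status B)

$94.86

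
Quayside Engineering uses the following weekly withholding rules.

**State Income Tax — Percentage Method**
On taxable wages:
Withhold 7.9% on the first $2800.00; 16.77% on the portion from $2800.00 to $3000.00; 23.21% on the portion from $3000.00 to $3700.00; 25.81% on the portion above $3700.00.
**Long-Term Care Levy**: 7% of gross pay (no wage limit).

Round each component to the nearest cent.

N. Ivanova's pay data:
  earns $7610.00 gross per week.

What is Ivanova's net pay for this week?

State Income Tax: taxable = $7610.00
  $417.21 + 25.81% × ($7610.00 − $3700.00) = $417.21 + 25.81% × $3910.00 = $1426.38
Long-Term Care Levy: 7% × $7610.00 = $532.70
Total withheld: $1426.38 + $532.70 = $1959.08
Net pay: $7610.00 − $1959.08 = $5650.92

$5650.92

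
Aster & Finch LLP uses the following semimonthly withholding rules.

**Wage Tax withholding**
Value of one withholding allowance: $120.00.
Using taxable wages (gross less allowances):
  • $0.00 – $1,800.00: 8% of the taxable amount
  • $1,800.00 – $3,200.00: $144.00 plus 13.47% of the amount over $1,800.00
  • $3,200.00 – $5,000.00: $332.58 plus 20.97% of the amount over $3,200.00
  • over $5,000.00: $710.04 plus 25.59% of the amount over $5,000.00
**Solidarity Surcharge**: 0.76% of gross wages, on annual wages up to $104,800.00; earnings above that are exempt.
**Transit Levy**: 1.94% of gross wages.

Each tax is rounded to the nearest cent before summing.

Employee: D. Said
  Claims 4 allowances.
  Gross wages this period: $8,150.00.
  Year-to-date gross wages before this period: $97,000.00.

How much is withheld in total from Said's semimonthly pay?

Wage Tax: taxable = $8,150.00 − 4×$120.00 = $7,670.00
  $710.04 + 25.59% × ($7,670.00 − $5,000.00) = $710.04 + 25.59% × $2,670.00 = $1,393.29
Solidarity Surcharge: cap $104,800.00 − YTD $97,000.00 = $7,800.00 subject; 0.76% × $7,800.00 = $59.28
Transit Levy: 1.94% × $8,150.00 = $158.11
Total: $1,393.29 + $59.28 + $158.11 = $1,610.68

$1,610.68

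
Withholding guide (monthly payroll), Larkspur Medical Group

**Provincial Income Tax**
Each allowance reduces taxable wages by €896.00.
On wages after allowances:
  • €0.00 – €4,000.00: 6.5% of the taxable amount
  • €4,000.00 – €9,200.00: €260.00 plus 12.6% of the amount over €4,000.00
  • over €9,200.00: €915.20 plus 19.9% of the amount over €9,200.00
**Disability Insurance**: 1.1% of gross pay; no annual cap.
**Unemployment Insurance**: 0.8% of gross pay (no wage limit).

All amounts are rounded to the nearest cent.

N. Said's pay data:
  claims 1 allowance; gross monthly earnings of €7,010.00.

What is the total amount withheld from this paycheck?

Provincial Income Tax: taxable = €7,010.00 − 1×€896.00 = €6,114.00
  €260.00 + 12.6% × (€6,114.00 − €4,000.00) = €260.00 + 12.6% × €2,114.00 = €526.36
Disability Insurance: 1.1% × €7,010.00 = €77.11
Unemployment Insurance: 0.8% × €7,010.00 = €56.08
Total: €526.36 + €77.11 + €56.08 = €659.55

€659.55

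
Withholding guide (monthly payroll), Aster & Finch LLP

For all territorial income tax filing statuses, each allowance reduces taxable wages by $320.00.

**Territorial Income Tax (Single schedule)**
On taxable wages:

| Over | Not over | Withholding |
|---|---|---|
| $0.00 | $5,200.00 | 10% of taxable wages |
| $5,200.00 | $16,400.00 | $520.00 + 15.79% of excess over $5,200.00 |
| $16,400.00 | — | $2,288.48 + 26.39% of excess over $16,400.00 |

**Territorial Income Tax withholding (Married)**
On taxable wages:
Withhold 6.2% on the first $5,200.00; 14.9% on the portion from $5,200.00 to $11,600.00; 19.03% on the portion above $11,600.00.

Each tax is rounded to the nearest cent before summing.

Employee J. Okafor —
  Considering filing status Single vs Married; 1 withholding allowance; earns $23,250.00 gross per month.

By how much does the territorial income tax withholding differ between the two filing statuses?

Territorial Income Tax (Single): taxable = $23,250.00 − 1×$320.00 = $22,930.00
  $2,288.48 + 26.39% × ($22,930.00 − $16,400.00) = $2,288.48 + 26.39% × $6,530.00 = $4,011.75
Territorial Income Tax (Married): taxable = $23,250.00 − 1×$320.00 = $22,930.00
  $1,276.00 + 19.03% × ($22,930.00 − $11,600.00) = $1,276.00 + 19.03% × $11,330.00 = $3,432.10
Difference: |$4,011.75 − $3,432.10| = $579.65 (higher under Single)

$579.65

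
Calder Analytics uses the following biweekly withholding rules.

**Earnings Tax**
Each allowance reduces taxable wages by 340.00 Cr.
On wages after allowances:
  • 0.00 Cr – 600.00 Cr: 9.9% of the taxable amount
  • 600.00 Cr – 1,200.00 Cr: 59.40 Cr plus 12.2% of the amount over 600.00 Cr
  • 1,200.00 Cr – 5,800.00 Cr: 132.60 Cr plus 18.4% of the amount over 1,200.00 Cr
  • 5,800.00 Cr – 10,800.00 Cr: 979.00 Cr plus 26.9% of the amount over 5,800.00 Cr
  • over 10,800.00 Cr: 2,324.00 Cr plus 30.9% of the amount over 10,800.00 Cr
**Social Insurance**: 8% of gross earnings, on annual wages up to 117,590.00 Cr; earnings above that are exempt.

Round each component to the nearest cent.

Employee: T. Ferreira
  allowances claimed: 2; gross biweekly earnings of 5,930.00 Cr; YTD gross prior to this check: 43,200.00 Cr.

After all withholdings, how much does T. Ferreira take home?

4,577.80 Cr

Earnings Tax: taxable = 5,930.00 Cr − 2×340.00 Cr = 5,250.00 Cr
  132.60 Cr + 18.4% × (5,250.00 Cr − 1,200.00 Cr) = 132.60 Cr + 18.4% × 4,050.00 Cr = 877.80 Cr
Social Insurance: 8% × 5,930.00 Cr = 474.40 Cr
Total withheld: 877.80 Cr + 474.40 Cr = 1,352.20 Cr
Net pay: 5,930.00 Cr − 1,352.20 Cr = 4,577.80 Cr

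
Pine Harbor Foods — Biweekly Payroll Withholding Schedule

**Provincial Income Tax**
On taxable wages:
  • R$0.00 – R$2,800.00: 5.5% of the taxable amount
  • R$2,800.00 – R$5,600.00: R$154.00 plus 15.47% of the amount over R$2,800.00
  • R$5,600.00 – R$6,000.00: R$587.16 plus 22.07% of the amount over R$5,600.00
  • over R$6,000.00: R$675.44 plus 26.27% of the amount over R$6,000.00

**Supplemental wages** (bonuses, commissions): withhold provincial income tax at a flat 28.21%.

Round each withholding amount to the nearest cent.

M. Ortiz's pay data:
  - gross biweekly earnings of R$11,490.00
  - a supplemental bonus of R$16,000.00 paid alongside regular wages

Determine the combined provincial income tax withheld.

R$6,631.26

Provincial Income Tax: taxable = R$11,490.00
  R$675.44 + 26.27% × (R$11,490.00 − R$6,000.00) = R$675.44 + 26.27% × R$5,490.00 = R$2,117.66
Supplemental (28.21% flat on bonus): 28.21% × R$16,000.00 = R$4,513.60
Total provincial income tax: R$2,117.66 + R$4,513.60 = R$6,631.26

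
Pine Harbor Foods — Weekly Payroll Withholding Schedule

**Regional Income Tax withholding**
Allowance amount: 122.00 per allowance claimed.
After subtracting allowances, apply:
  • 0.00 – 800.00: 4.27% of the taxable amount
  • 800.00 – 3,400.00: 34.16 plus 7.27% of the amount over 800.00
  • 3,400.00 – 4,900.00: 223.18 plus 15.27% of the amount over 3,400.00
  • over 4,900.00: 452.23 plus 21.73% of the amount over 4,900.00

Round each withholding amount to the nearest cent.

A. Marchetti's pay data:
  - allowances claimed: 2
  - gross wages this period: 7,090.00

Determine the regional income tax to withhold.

Regional Income Tax: taxable = 7,090.00 − 2×122.00 = 6,846.00
  452.23 + 21.73% × (6,846.00 − 4,900.00) = 452.23 + 21.73% × 1,946.00 = 875.10

875.10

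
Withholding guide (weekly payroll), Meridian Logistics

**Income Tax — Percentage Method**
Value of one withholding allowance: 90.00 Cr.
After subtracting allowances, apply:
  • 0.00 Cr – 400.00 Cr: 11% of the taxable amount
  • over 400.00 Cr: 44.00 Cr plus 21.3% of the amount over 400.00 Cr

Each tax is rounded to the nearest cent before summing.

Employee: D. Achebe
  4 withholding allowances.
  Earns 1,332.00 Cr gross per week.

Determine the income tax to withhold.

165.84 Cr

Income Tax: taxable = 1,332.00 Cr − 4×90.00 Cr = 972.00 Cr
  44.00 Cr + 21.3% × (972.00 Cr − 400.00 Cr) = 44.00 Cr + 21.3% × 572.00 Cr = 165.84 Cr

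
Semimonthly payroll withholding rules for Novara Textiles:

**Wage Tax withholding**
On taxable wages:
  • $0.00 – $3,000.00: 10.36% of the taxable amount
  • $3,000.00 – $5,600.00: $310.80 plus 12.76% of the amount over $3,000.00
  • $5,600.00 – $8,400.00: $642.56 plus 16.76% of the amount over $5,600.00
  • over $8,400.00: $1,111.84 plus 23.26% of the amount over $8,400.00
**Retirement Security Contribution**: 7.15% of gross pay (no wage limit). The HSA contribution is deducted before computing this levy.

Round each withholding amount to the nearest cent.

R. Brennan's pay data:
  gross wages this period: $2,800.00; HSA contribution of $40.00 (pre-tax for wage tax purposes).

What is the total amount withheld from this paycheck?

Wage Tax: taxable = $2,800.00 − $40.00 = $2,760.00
  10.36% × $2,760.00 = $285.94
Retirement Security Contribution: 7.15% × $2,760.00 = $197.34
Total: $285.94 + $197.34 = $483.28

$483.28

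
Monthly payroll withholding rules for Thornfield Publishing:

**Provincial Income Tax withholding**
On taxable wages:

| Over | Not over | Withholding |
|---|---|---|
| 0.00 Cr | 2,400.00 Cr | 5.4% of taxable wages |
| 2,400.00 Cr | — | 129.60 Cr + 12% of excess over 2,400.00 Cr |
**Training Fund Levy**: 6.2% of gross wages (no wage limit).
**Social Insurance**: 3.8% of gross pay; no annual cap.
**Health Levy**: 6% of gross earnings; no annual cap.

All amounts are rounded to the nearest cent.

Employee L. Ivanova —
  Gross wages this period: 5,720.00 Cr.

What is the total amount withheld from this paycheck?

Provincial Income Tax: taxable = 5,720.00 Cr
  129.60 Cr + 12% × (5,720.00 Cr − 2,400.00 Cr) = 129.60 Cr + 12% × 3,320.00 Cr = 528.00 Cr
Training Fund Levy: 6.2% × 5,720.00 Cr = 354.64 Cr
Social Insurance: 3.8% × 5,720.00 Cr = 217.36 Cr
Health Levy: 6% × 5,720.00 Cr = 343.20 Cr
Total: 528.00 Cr + 354.64 Cr + 217.36 Cr + 343.20 Cr = 1,443.20 Cr

1,443.20 Cr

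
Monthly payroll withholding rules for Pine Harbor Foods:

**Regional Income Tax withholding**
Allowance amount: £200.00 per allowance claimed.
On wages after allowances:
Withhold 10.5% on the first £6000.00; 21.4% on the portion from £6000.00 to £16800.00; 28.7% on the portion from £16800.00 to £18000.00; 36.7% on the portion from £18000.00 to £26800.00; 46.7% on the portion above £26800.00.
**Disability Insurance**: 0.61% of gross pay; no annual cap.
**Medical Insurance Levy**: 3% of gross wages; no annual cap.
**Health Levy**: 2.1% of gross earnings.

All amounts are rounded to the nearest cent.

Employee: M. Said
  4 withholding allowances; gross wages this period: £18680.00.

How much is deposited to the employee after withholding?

£14362.21

Regional Income Tax: taxable = £18680.00 − 4×£200.00 = £17880.00
  £2941.20 + 28.7% × (£17880.00 − £16800.00) = £2941.20 + 28.7% × £1080.00 = £3251.16
Disability Insurance: 0.61% × £18680.00 = £113.95
Medical Insurance Levy: 3% × £18680.00 = £560.40
Health Levy: 2.1% × £18680.00 = £392.28
Total withheld: £3251.16 + £113.95 + £560.40 + £392.28 = £4317.79
Net pay: £18680.00 − £4317.79 = £14362.21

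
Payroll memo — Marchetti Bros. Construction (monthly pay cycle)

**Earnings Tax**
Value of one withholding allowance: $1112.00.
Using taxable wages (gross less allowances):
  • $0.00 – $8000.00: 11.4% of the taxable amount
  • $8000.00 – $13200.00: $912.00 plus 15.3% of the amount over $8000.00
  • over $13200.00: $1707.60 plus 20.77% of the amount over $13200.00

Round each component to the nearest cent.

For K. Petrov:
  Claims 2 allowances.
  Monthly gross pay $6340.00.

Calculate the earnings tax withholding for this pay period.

$469.22

Earnings Tax: taxable = $6340.00 − 2×$1112.00 = $4116.00
  11.4% × $4116.00 = $469.22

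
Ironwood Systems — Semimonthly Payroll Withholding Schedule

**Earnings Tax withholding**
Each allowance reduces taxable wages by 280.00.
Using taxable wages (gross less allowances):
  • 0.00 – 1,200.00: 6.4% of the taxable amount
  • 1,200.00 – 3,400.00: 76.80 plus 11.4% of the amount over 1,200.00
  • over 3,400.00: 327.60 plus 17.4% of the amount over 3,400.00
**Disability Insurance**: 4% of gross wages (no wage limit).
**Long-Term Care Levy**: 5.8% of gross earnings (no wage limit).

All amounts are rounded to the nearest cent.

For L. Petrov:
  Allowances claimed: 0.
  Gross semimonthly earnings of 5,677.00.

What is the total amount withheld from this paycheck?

Earnings Tax: taxable = 5,677.00
  327.60 + 17.4% × (5,677.00 − 3,400.00) = 327.60 + 17.4% × 2,277.00 = 723.80
Disability Insurance: 4% × 5,677.00 = 227.08
Long-Term Care Levy: 5.8% × 5,677.00 = 329.27
Total: 723.80 + 227.08 + 329.27 = 1,280.15

1,280.15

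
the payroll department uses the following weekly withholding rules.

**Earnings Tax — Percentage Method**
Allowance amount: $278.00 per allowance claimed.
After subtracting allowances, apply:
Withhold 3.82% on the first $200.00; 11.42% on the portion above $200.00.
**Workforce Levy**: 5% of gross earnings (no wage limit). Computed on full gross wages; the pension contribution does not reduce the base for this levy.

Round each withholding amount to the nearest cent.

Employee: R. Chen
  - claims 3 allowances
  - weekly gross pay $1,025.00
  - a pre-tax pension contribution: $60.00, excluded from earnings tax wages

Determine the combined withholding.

$56.25

Earnings Tax: taxable = $1,025.00 − $60.00 − 3×$278.00 = $131.00
  3.82% × $131.00 = $5.00
Workforce Levy: 5% × $1,025.00 = $51.25
Total: $5.00 + $51.25 = $56.25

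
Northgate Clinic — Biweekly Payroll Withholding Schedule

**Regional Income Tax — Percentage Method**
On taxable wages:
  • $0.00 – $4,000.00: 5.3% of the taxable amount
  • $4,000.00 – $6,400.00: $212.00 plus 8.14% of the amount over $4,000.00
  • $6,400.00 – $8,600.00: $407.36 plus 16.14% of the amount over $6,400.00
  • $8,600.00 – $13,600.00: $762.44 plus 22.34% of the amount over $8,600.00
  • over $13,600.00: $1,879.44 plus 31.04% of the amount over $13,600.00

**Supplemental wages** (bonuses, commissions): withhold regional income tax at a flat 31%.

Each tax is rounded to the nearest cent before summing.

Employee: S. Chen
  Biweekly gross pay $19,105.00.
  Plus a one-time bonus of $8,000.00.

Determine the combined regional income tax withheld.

$6,068.19

Regional Income Tax: taxable = $19,105.00
  $1,879.44 + 31.04% × ($19,105.00 − $13,600.00) = $1,879.44 + 31.04% × $5,505.00 = $3,588.19
Supplemental (31% flat on bonus): 31% × $8,000.00 = $2,480.00
Total regional income tax: $3,588.19 + $2,480.00 = $6,068.19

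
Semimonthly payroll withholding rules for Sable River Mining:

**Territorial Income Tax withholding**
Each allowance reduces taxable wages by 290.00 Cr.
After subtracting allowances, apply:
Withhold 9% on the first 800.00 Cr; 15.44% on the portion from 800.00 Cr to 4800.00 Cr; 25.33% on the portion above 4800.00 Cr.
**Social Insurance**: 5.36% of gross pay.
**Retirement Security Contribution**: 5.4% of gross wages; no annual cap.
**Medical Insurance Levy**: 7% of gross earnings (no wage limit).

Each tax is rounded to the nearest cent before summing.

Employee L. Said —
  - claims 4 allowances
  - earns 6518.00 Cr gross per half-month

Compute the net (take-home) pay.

4529.47 Cr

Territorial Income Tax: taxable = 6518.00 Cr − 4×290.00 Cr = 5358.00 Cr
  689.60 Cr + 25.33% × (5358.00 Cr − 4800.00 Cr) = 689.60 Cr + 25.33% × 558.00 Cr = 830.94 Cr
Social Insurance: 5.36% × 6518.00 Cr = 349.36 Cr
Retirement Security Contribution: 5.4% × 6518.00 Cr = 351.97 Cr
Medical Insurance Levy: 7% × 6518.00 Cr = 456.26 Cr
Total withheld: 830.94 Cr + 349.36 Cr + 351.97 Cr + 456.26 Cr = 1988.53 Cr
Net pay: 6518.00 Cr − 1988.53 Cr = 4529.47 Cr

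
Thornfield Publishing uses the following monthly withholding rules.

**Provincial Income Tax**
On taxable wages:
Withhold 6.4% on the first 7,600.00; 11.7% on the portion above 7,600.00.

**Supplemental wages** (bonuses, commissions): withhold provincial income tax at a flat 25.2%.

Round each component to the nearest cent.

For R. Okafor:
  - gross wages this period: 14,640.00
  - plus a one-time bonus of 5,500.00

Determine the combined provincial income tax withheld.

2,696.08

Provincial Income Tax: taxable = 14,640.00
  486.40 + 11.7% × (14,640.00 − 7,600.00) = 486.40 + 11.7% × 7,040.00 = 1,310.08
Supplemental (25.2% flat on bonus): 25.2% × 5,500.00 = 1,386.00
Total provincial income tax: 1,310.08 + 1,386.00 = 2,696.08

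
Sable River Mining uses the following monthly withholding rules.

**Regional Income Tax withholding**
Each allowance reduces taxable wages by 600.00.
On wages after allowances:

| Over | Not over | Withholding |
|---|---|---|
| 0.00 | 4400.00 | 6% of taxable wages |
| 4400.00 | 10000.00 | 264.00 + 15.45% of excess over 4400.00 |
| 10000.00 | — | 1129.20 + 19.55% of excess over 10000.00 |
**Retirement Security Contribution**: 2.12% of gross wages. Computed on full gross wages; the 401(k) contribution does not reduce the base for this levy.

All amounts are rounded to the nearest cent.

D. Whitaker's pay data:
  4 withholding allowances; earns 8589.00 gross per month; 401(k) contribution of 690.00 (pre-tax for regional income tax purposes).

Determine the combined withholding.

615.89

Regional Income Tax: taxable = 8589.00 − 690.00 − 4×600.00 = 5499.00
  264.00 + 15.45% × (5499.00 − 4400.00) = 264.00 + 15.45% × 1099.00 = 433.80
Retirement Security Contribution: 2.12% × 8589.00 = 182.09
Total: 433.80 + 182.09 = 615.89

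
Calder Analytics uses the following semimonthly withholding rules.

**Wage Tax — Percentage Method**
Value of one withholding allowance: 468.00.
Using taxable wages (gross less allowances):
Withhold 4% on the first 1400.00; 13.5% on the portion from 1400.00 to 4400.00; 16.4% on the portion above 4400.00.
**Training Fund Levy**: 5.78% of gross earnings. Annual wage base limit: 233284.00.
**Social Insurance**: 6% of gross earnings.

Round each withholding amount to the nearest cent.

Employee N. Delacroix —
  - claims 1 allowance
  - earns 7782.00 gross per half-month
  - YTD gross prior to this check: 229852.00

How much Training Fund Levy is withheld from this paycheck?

Training Fund Levy: cap 233284.00 − YTD 229852.00 = 3432.00 subject; 5.78% × 3432.00 = 198.37

198.37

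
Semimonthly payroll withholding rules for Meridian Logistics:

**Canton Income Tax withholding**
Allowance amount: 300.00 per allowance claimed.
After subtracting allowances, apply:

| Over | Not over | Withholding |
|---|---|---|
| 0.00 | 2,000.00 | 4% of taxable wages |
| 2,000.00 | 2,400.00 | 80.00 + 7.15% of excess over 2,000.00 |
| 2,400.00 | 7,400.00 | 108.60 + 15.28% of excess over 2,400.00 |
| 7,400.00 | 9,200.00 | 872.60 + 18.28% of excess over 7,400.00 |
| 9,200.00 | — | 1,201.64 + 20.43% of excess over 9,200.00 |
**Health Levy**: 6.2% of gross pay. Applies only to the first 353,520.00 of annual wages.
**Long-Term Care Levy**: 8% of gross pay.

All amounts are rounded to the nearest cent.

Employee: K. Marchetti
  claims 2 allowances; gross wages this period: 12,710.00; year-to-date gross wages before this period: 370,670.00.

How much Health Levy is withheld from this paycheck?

Health Levy: YTD 370,670.00 ≥ cap 353,520.00 → 0.00

0.00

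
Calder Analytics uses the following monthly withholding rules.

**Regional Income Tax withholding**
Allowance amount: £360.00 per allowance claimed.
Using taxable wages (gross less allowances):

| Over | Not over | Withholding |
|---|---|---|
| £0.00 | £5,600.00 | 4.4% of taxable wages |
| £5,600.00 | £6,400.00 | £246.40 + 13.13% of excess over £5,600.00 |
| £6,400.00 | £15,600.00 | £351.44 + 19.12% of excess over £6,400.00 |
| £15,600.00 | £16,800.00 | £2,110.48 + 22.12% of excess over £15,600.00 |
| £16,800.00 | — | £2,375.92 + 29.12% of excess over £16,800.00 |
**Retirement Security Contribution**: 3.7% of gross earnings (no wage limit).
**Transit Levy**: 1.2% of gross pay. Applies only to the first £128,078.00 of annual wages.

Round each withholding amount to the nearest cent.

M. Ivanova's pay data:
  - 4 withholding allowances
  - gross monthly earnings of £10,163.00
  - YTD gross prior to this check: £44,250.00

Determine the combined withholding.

Regional Income Tax: taxable = £10,163.00 − 4×£360.00 = £8,723.00
  £351.44 + 19.12% × (£8,723.00 − £6,400.00) = £351.44 + 19.12% × £2,323.00 = £795.60
Retirement Security Contribution: 3.7% × £10,163.00 = £376.03
Transit Levy: 1.2% × £10,163.00 = £121.96
Total: £795.60 + £376.03 + £121.96 = £1,293.59

£1,293.59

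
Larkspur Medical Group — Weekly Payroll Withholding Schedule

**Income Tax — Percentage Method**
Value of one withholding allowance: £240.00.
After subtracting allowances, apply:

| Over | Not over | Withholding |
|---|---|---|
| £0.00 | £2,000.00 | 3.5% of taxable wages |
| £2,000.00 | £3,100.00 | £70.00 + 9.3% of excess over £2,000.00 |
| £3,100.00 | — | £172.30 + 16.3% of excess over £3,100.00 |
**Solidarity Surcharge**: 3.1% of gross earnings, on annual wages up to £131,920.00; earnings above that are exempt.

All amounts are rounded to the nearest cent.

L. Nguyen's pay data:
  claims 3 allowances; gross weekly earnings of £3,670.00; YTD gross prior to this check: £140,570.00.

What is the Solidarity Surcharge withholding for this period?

£0.00

Solidarity Surcharge: YTD £140,570.00 ≥ cap £131,920.00 → £0.00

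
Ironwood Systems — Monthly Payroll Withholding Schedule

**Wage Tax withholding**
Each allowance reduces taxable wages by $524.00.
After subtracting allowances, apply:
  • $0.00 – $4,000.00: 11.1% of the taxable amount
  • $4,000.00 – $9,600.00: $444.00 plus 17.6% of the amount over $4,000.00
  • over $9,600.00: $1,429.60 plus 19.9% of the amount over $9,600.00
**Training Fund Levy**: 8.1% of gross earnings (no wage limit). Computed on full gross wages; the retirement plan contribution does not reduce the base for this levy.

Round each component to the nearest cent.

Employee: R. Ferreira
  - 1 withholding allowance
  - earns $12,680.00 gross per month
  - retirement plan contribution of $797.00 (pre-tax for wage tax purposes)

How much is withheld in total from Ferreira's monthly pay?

$2,806.72

Wage Tax: taxable = $12,680.00 − $797.00 − 1×$524.00 = $11,359.00
  $1,429.60 + 19.9% × ($11,359.00 − $9,600.00) = $1,429.60 + 19.9% × $1,759.00 = $1,779.64
Training Fund Levy: 8.1% × $12,680.00 = $1,027.08
Total: $1,779.64 + $1,027.08 = $2,806.72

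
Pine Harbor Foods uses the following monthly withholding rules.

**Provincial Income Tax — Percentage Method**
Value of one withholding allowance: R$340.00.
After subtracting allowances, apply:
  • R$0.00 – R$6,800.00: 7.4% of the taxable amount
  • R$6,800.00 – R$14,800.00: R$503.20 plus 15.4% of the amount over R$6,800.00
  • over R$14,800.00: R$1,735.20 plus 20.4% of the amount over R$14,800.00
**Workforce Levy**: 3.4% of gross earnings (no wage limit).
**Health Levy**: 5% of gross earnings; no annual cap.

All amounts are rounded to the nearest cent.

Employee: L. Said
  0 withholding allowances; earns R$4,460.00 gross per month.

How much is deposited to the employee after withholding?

Provincial Income Tax: taxable = R$4,460.00
  7.4% × R$4,460.00 = R$330.04
Workforce Levy: 3.4% × R$4,460.00 = R$151.64
Health Levy: 5% × R$4,460.00 = R$223.00
Total withheld: R$330.04 + R$151.64 + R$223.00 = R$704.68
Net pay: R$4,460.00 − R$704.68 = R$3,755.32

R$3,755.32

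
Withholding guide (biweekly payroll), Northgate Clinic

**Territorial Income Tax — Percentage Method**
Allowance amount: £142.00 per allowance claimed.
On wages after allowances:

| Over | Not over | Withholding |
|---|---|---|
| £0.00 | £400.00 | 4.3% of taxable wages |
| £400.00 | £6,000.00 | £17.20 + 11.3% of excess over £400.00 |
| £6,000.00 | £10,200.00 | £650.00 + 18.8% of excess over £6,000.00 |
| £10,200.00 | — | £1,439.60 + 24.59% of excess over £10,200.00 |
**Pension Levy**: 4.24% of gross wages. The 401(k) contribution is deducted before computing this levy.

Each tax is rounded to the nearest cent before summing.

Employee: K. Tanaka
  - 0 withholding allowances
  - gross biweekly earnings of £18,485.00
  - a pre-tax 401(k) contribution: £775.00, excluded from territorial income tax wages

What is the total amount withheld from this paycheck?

£4,037.21

Territorial Income Tax: taxable = £18,485.00 − £775.00 = £17,710.00
  £1,439.60 + 24.59% × (£17,710.00 − £10,200.00) = £1,439.60 + 24.59% × £7,510.00 = £3,286.31
Pension Levy: 4.24% × £17,710.00 = £750.90
Total: £3,286.31 + £750.90 = £4,037.21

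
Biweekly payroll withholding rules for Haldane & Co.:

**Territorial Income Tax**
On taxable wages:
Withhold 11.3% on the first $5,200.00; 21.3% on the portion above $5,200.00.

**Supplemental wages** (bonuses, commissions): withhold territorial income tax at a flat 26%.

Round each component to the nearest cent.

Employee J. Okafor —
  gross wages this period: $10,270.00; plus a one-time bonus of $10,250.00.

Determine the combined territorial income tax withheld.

$4,332.51

Territorial Income Tax: taxable = $10,270.00
  $587.60 + 21.3% × ($10,270.00 − $5,200.00) = $587.60 + 21.3% × $5,070.00 = $1,667.51
Supplemental (26% flat on bonus): 26% × $10,250.00 = $2,665.00
Total territorial income tax: $1,667.51 + $2,665.00 = $4,332.51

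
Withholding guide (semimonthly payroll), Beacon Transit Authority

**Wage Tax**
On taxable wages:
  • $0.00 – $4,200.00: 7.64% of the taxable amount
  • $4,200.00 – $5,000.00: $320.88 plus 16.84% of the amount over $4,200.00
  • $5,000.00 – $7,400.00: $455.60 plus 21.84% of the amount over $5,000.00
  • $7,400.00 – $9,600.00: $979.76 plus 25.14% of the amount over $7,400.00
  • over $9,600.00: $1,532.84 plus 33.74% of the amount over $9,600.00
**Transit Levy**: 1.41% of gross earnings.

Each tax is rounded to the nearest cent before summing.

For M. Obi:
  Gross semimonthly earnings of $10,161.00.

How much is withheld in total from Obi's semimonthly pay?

Wage Tax: taxable = $10,161.00
  $1,532.84 + 33.74% × ($10,161.00 − $9,600.00) = $1,532.84 + 33.74% × $561.00 = $1,722.12
Transit Levy: 1.41% × $10,161.00 = $143.27
Total: $1,722.12 + $143.27 = $1,865.39

$1,865.39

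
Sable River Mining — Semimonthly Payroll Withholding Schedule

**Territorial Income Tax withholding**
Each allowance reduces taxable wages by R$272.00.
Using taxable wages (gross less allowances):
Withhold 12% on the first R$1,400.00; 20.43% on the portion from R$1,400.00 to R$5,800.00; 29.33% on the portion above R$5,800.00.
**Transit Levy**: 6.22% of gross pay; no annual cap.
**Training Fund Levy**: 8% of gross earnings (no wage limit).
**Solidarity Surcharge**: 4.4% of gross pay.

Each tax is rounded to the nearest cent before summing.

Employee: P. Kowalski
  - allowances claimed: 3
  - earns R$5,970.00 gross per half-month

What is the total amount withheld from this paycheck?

R$2,046.55

Territorial Income Tax: taxable = R$5,970.00 − 3×R$272.00 = R$5,154.00
  R$168.00 + 20.43% × (R$5,154.00 − R$1,400.00) = R$168.00 + 20.43% × R$3,754.00 = R$934.94
Transit Levy: 6.22% × R$5,970.00 = R$371.33
Training Fund Levy: 8% × R$5,970.00 = R$477.60
Solidarity Surcharge: 4.4% × R$5,970.00 = R$262.68
Total: R$934.94 + R$371.33 + R$477.60 + R$262.68 = R$2,046.55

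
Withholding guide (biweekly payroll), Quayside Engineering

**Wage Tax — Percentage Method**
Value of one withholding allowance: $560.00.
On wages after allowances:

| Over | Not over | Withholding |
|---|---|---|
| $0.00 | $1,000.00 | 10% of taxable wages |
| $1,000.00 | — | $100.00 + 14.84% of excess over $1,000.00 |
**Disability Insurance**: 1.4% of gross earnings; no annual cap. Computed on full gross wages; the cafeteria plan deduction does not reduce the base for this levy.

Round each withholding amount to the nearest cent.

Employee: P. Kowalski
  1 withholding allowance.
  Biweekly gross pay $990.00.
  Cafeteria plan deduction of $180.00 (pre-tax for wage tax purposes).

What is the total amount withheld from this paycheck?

Wage Tax: taxable = $990.00 − $180.00 − 1×$560.00 = $250.00
  10% × $250.00 = $25.00
Disability Insurance: 1.4% × $990.00 = $13.86
Total: $25.00 + $13.86 = $38.86

$38.86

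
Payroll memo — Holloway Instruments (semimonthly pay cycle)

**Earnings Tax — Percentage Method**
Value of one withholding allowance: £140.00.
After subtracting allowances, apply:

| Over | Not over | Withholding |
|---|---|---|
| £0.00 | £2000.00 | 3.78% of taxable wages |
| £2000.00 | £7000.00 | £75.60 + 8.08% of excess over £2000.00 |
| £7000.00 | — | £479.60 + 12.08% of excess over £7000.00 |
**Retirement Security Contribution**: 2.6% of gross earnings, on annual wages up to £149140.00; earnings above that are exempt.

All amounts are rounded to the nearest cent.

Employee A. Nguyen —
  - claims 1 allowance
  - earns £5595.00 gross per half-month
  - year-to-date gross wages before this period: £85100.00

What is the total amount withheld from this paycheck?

Earnings Tax: taxable = £5595.00 − 1×£140.00 = £5455.00
  £75.60 + 8.08% × (£5455.00 − £2000.00) = £75.60 + 8.08% × £3455.00 = £354.76
Retirement Security Contribution: 2.6% × £5595.00 = £145.47
Total: £354.76 + £145.47 = £500.23

£500.23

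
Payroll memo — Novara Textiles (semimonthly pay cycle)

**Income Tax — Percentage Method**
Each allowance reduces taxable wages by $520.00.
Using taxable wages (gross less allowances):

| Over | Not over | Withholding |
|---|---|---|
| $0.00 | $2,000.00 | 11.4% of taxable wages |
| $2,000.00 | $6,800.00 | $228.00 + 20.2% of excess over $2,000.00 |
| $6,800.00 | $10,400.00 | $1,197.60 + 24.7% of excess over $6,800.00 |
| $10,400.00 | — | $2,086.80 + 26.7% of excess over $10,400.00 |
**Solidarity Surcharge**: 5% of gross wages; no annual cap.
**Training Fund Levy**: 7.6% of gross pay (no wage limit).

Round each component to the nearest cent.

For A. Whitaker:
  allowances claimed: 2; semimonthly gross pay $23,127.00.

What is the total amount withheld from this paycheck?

Income Tax: taxable = $23,127.00 − 2×$520.00 = $22,087.00
  $2,086.80 + 26.7% × ($22,087.00 − $10,400.00) = $2,086.80 + 26.7% × $11,687.00 = $5,207.23
Solidarity Surcharge: 5% × $23,127.00 = $1,156.35
Training Fund Levy: 7.6% × $23,127.00 = $1,757.65
Total: $5,207.23 + $1,156.35 + $1,757.65 = $8,121.23

$8,121.23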